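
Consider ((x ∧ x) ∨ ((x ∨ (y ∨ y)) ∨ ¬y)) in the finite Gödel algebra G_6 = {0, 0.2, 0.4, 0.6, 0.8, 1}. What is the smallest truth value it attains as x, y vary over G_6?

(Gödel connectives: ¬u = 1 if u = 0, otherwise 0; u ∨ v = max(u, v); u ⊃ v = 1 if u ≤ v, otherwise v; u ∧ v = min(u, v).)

0.20

The minimum is attained at x = 0, y = 0.2:
  (x ∧ x) = min(0, 0) = 0
  (y ∨ y) = max(0.2, 0.2) = 0.2
  (x ∨ (y ∨ y)) = max(0, 0.2) = 0.2
  ¬y: Gödel ¬ of 0.2 = 0 (operand ≠ 0)
  ((x ∨ (y ∨ y)) ∨ ¬y) = max(0.2, 0) = 0.2
  ((x ∧ x) ∨ ((x ∨ (y ∨ y)) ∨ ¬y)) = max(0, 0.2) = 0.2
Checking all 36 assignments confirms none give a value below 0.20.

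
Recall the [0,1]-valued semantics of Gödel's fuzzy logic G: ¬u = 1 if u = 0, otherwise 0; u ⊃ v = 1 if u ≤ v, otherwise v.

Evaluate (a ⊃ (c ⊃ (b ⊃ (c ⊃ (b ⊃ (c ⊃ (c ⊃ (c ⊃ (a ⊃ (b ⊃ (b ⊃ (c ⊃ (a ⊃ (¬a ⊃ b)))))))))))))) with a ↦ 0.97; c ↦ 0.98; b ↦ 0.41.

1.00

¬a: Gödel ¬ of 0.97 = 0 (operand ≠ 0)
(¬a ⊃ b): 0 ≤ 0.41, so result = 1
(a ⊃ (¬a ⊃ b)): 0.97 ≤ 1, so result = 1
(c ⊃ (a ⊃ (¬a ⊃ b))): 0.98 ≤ 1, so result = 1
(b ⊃ (c ⊃ (a ⊃ (¬a ⊃ b)))): 0.41 ≤ 1, so result = 1
(b ⊃ (b ⊃ (c ⊃ (a ⊃ (¬a ⊃ b))))): 0.41 ≤ 1, so result = 1
(a ⊃ (b ⊃ (b ⊃ (c ⊃ (a ⊃ (¬a ⊃ b)))))): 0.97 ≤ 1, so result = 1
(c ⊃ (a ⊃ (b ⊃ (b ⊃ (c ⊃ (a ⊃ (¬a ⊃ b))))))): 0.98 ≤ 1, so result = 1
(c ⊃ (c ⊃ (a ⊃ (b ⊃ (b ⊃ (c ⊃ (a ⊃ (¬a ⊃ b)))))))): 0.98 ≤ 1, so result = 1
(c ⊃ (c ⊃ (c ⊃ (a ⊃ (b ⊃ (b ⊃ (c ⊃ (a ⊃ (¬a ⊃ b))))))))): 0.98 ≤ 1, so result = 1
(b ⊃ (c ⊃ (c ⊃ (c ⊃ (a ⊃ (b ⊃ (b ⊃ (c ⊃ (a ⊃ (¬a ⊃ b)))))))))): 0.41 ≤ 1, so result = 1
(c ⊃ (b ⊃ (c ⊃ (c ⊃ (c ⊃ (a ⊃ (b ⊃ (b ⊃ (c ⊃ (a ⊃ (¬a ⊃ b))))))))))): 0.98 ≤ 1, so result = 1
(b ⊃ (c ⊃ (b ⊃ (c ⊃ (c ⊃ (c ⊃ (a ⊃ (b ⊃ (b ⊃ (c ⊃ (a ⊃ (¬a ⊃ b)))))))))))): 0.41 ≤ 1, so result = 1
(c ⊃ (b ⊃ (c ⊃ (b ⊃ (c ⊃ (c ⊃ (c ⊃ (a ⊃ (b ⊃ (b ⊃ (c ⊃ (a ⊃ (¬a ⊃ b))))))))))))): 0.98 ≤ 1, so result = 1
(a ⊃ (c ⊃ (b ⊃ (c ⊃ (b ⊃ (c ⊃ (c ⊃ (c ⊃ (a ⊃ (b ⊃ (b ⊃ (c ⊃ (a ⊃ (¬a ⊃ b)))))))))))))): 0.97 ≤ 1, so result = 1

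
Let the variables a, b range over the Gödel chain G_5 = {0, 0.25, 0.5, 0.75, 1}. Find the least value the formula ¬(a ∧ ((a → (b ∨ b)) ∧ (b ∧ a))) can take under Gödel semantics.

0.00

The minimum is attained at a = 0.25, b = 0.25:
  (b ∨ b) = max(0.25, 0.25) = 0.25
  (a → (b ∨ b)): 0.25 ≤ 0.25, so result = 1
  (b ∧ a) = min(0.25, 0.25) = 0.25
  ((a → (b ∨ b)) ∧ (b ∧ a)) = min(1, 0.25) = 0.25
  (a ∧ ((a → (b ∨ b)) ∧ (b ∧ a))) = min(0.25, 0.25) = 0.25
  ¬(a ∧ ((a → (b ∨ b)) ∧ (b ∧ a))): Gödel ¬ of 0.25 = 0 (operand ≠ 0)
Checking all 25 assignments confirms none give a value below 0.00.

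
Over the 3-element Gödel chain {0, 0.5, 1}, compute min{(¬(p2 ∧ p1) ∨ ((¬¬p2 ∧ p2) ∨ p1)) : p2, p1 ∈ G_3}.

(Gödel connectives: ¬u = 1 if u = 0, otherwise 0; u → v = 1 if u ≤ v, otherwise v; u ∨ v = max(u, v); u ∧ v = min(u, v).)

The minimum is attained at p2 = 0.5, p1 = 0.5:
  (p2 ∧ p1) = min(0.5, 0.5) = 0.5
  ¬(p2 ∧ p1): Gödel ¬ of 0.5 = 0 (operand ≠ 0)
  ¬p2: Gödel ¬ of 0.5 = 0 (operand ≠ 0)
  ¬¬p2: Gödel ¬ of 0 = 1 (operand is 0)
  (¬¬p2 ∧ p2) = min(1, 0.5) = 0.5
  ((¬¬p2 ∧ p2) ∨ p1) = max(0.5, 0.5) = 0.5
  (¬(p2 ∧ p1) ∨ ((¬¬p2 ∧ p2) ∨ p1)) = max(0, 0.5) = 0.5
Checking all 9 assignments confirms none give a value below 0.50.

0.50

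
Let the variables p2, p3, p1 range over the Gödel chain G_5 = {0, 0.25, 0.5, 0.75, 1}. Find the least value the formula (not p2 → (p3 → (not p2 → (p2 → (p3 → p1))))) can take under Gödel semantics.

1.00

Every assignment gives 1. For instance at p2 = 0, p3 = 0, p1 = 0:
  not p2: Gödel ¬ of 0 = 1 (operand is 0)
  not p2: Gödel ¬ of 0 = 1 (operand is 0)
  (p3 → p1): 0 ≤ 0, so result = 1
  (p2 → (p3 → p1)): 0 ≤ 1, so result = 1
  (not p2 → (p2 → (p3 → p1))): 1 ≤ 1, so result = 1
  (p3 → (not p2 → (p2 → (p3 → p1)))): 0 ≤ 1, so result = 1
  (not p2 → (p3 → (not p2 → (p2 → (p3 → p1))))): 1 ≤ 1, so result = 1
All 125 assignments give value 1 — the formula is a G_5-tautology.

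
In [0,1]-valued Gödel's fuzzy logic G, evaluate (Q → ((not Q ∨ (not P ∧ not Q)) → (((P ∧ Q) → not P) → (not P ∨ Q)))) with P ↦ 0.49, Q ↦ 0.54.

not Q: Gödel ¬ of 0.54 = 0 (operand ≠ 0)
not P: Gödel ¬ of 0.49 = 0 (operand ≠ 0)
not Q: Gödel ¬ of 0.54 = 0 (operand ≠ 0)
(not P ∧ not Q) = min(0, 0) = 0
(not Q ∨ (not P ∧ not Q)) = max(0, 0) = 0
(P ∧ Q) = min(0.49, 0.54) = 0.49
not P: Gödel ¬ of 0.49 = 0 (operand ≠ 0)
((P ∧ Q) → not P): 0.49 > 0, so result = 0
not P: Gödel ¬ of 0.49 = 0 (operand ≠ 0)
(not P ∨ Q) = max(0, 0.54) = 0.54
(((P ∧ Q) → not P) → (not P ∨ Q)): 0 ≤ 0.54, so result = 1
((not Q ∨ (not P ∧ not Q)) → (((P ∧ Q) → not P) → (not P ∨ Q))): 0 ≤ 1, so result = 1
(Q → ((not Q ∨ (not P ∧ not Q)) → (((P ∧ Q) → not P) → (not P ∨ Q)))): 0.54 ≤ 1, so result = 1

1.00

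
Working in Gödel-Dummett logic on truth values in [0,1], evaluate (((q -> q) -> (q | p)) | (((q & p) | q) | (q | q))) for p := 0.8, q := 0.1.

0.80

(q -> q): 0.1 ≤ 0.1, so result = 1
(q | p) = max(0.1, 0.8) = 0.8
((q -> q) -> (q | p)): 1 > 0.8, so result = 0.8
(q & p) = min(0.1, 0.8) = 0.1
((q & p) | q) = max(0.1, 0.1) = 0.1
(q | q) = max(0.1, 0.1) = 0.1
(((q & p) | q) | (q | q)) = max(0.1, 0.1) = 0.1
(((q -> q) -> (q | p)) | (((q & p) | q) | (q | q))) = max(0.8, 0.1) = 0.8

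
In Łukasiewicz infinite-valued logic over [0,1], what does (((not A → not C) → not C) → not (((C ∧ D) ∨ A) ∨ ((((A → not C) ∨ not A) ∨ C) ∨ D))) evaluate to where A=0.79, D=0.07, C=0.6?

0.81

not A: Łukasiewicz ¬ gives 1 − 0.79 = 0.21
not C: Łukasiewicz ¬ gives 1 − 0.6 = 0.4
(not A → not C): min(1, 1 − 0.21 + 0.4) = 1
not C: Łukasiewicz ¬ gives 1 − 0.6 = 0.4
((not A → not C) → not C): min(1, 1 − 1 + 0.4) = 0.4
(C ∧ D) = min(0.6, 0.07) = 0.07
((C ∧ D) ∨ A) = max(0.07, 0.79) = 0.79
not C: Łukasiewicz ¬ gives 1 − 0.6 = 0.4
(A → not C): min(1, 1 − 0.79 + 0.4) = 0.61
not A: Łukasiewicz ¬ gives 1 − 0.79 = 0.21
((A → not C) ∨ not A) = max(0.61, 0.21) = 0.61
(((A → not C) ∨ not A) ∨ C) = max(0.61, 0.6) = 0.61
((((A → not C) ∨ not A) ∨ C) ∨ D) = max(0.61, 0.07) = 0.61
(((C ∧ D) ∨ A) ∨ ((((A → not C) ∨ not A) ∨ C) ∨ D)) = max(0.79, 0.61) = 0.79
not (((C ∧ D) ∨ A) ∨ ((((A → not C) ∨ not A) ∨ C) ∨ D)): Łukasiewicz ¬ gives 1 − 0.79 = 0.21
(((not A → not C) → not C) → not (((C ∧ D) ∨ A) ∨ ((((A → not C) ∨ not A) ∨ C) ∨ D))): min(1, 1 − 0.4 + 0.21) = 0.81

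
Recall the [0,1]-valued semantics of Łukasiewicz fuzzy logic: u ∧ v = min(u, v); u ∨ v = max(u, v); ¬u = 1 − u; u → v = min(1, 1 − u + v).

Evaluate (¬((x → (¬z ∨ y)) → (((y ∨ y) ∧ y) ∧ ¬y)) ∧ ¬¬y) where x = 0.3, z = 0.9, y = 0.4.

¬z: Łukasiewicz ¬ gives 1 − 0.9 = 0.1
(¬z ∨ y) = max(0.1, 0.4) = 0.4
(x → (¬z ∨ y)): min(1, 1 − 0.3 + 0.4) = 1
(y ∨ y) = max(0.4, 0.4) = 0.4
((y ∨ y) ∧ y) = min(0.4, 0.4) = 0.4
¬y: Łukasiewicz ¬ gives 1 − 0.4 = 0.6
(((y ∨ y) ∧ y) ∧ ¬y) = min(0.4, 0.6) = 0.4
((x → (¬z ∨ y)) → (((y ∨ y) ∧ y) ∧ ¬y)): min(1, 1 − 1 + 0.4) = 0.4
¬((x → (¬z ∨ y)) → (((y ∨ y) ∧ y) ∧ ¬y)): Łukasiewicz ¬ gives 1 − 0.4 = 0.6
¬y: Łukasiewicz ¬ gives 1 − 0.4 = 0.6
¬¬y: Łukasiewicz ¬ gives 1 − 0.6 = 0.4
(¬((x → (¬z ∨ y)) → (((y ∨ y) ∧ y) ∧ ¬y)) ∧ ¬¬y) = min(0.6, 0.4) = 0.4

0.40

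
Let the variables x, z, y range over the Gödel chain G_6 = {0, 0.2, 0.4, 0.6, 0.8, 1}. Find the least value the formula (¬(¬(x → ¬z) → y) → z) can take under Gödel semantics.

The minimum is attained at x = 0.2, z = 0.2, y = 0:
  ¬z: Gödel ¬ of 0.2 = 0 (operand ≠ 0)
  (x → ¬z): 0.2 > 0, so result = 0
  ¬(x → ¬z): Gödel ¬ of 0 = 1 (operand is 0)
  (¬(x → ¬z) → y): 1 > 0, so result = 0
  ¬(¬(x → ¬z) → y): Gödel ¬ of 0 = 1 (operand is 0)
  (¬(¬(x → ¬z) → y) → z): 1 > 0.2, so result = 0.2
Checking all 216 assignments confirms none give a value below 0.20.

0.20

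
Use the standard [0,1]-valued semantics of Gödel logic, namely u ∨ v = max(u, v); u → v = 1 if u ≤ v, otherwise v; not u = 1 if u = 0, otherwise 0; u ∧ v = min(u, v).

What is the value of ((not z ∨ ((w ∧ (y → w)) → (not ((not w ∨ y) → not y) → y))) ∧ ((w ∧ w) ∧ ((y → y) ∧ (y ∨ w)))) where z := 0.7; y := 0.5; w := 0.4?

not z: Gödel ¬ of 0.7 = 0 (operand ≠ 0)
(y → w): 0.5 > 0.4, so result = 0.4
(w ∧ (y → w)) = min(0.4, 0.4) = 0.4
not w: Gödel ¬ of 0.4 = 0 (operand ≠ 0)
(not w ∨ y) = max(0, 0.5) = 0.5
not y: Gödel ¬ of 0.5 = 0 (operand ≠ 0)
((not w ∨ y) → not y): 0.5 > 0, so result = 0
not ((not w ∨ y) → not y): Gödel ¬ of 0 = 1 (operand is 0)
(not ((not w ∨ y) → not y) → y): 1 > 0.5, so result = 0.5
((w ∧ (y → w)) → (not ((not w ∨ y) → not y) → y)): 0.4 ≤ 0.5, so result = 1
(not z ∨ ((w ∧ (y → w)) → (not ((not w ∨ y) → not y) → y))) = max(0, 1) = 1
(w ∧ w) = min(0.4, 0.4) = 0.4
(y → y): 0.5 ≤ 0.5, so result = 1
(y ∨ w) = max(0.5, 0.4) = 0.5
((y → y) ∧ (y ∨ w)) = min(1, 0.5) = 0.5
((w ∧ w) ∧ ((y → y) ∧ (y ∨ w))) = min(0.4, 0.5) = 0.4
((not z ∨ ((w ∧ (y → w)) → (not ((not w ∨ y) → not y) → y))) ∧ ((w ∧ w) ∧ ((y → y) ∧ (y ∨ w)))) = min(1, 0.4) = 0.4

0.40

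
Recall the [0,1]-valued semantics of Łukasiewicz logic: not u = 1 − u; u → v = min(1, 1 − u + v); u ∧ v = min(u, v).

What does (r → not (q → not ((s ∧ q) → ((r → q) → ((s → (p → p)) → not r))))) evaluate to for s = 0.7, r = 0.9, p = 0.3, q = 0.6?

(s ∧ q) = min(0.7, 0.6) = 0.6
(r → q): min(1, 1 − 0.9 + 0.6) = 0.7
(p → p): min(1, 1 − 0.3 + 0.3) = 1
(s → (p → p)): min(1, 1 − 0.7 + 1) = 1
not r: Łukasiewicz ¬ gives 1 − 0.9 = 0.1
((s → (p → p)) → not r): min(1, 1 − 1 + 0.1) = 0.1
((r → q) → ((s → (p → p)) → not r)): min(1, 1 − 0.7 + 0.1) = 0.4
((s ∧ q) → ((r → q) → ((s → (p → p)) → not r))): min(1, 1 − 0.6 + 0.4) = 0.8
not ((s ∧ q) → ((r → q) → ((s → (p → p)) → not r))): Łukasiewicz ¬ gives 1 − 0.8 = 0.2
(q → not ((s ∧ q) → ((r → q) → ((s → (p → p)) → not r)))): min(1, 1 − 0.6 + 0.2) = 0.6
not (q → not ((s ∧ q) → ((r → q) → ((s → (p → p)) → not r)))): Łukasiewicz ¬ gives 1 − 0.6 = 0.4
(r → not (q → not ((s ∧ q) → ((r → q) → ((s → (p → p)) → not r))))): min(1, 1 − 0.9 + 0.4) = 0.5

0.50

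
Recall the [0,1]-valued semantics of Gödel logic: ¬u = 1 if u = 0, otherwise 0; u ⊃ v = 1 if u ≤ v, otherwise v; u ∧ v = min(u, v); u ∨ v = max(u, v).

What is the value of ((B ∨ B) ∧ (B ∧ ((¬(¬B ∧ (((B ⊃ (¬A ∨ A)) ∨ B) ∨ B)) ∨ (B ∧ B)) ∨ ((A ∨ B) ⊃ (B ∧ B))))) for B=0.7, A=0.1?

(B ∨ B) = max(0.7, 0.7) = 0.7
¬B: Gödel ¬ of 0.7 = 0 (operand ≠ 0)
¬A: Gödel ¬ of 0.1 = 0 (operand ≠ 0)
(¬A ∨ A) = max(0, 0.1) = 0.1
(B ⊃ (¬A ∨ A)): 0.7 > 0.1, so result = 0.1
((B ⊃ (¬A ∨ A)) ∨ B) = max(0.1, 0.7) = 0.7
(((B ⊃ (¬A ∨ A)) ∨ B) ∨ B) = max(0.7, 0.7) = 0.7
(¬B ∧ (((B ⊃ (¬A ∨ A)) ∨ B) ∨ B)) = min(0, 0.7) = 0
¬(¬B ∧ (((B ⊃ (¬A ∨ A)) ∨ B) ∨ B)): Gödel ¬ of 0 = 1 (operand is 0)
(B ∧ B) = min(0.7, 0.7) = 0.7
(¬(¬B ∧ (((B ⊃ (¬A ∨ A)) ∨ B) ∨ B)) ∨ (B ∧ B)) = max(1, 0.7) = 1
(A ∨ B) = max(0.1, 0.7) = 0.7
(B ∧ B) = min(0.7, 0.7) = 0.7
((A ∨ B) ⊃ (B ∧ B)): 0.7 ≤ 0.7, so result = 1
((¬(¬B ∧ (((B ⊃ (¬A ∨ A)) ∨ B) ∨ B)) ∨ (B ∧ B)) ∨ ((A ∨ B) ⊃ (B ∧ B))) = max(1, 1) = 1
(B ∧ ((¬(¬B ∧ (((B ⊃ (¬A ∨ A)) ∨ B) ∨ B)) ∨ (B ∧ B)) ∨ ((A ∨ B) ⊃ (B ∧ B)))) = min(0.7, 1) = 0.7
((B ∨ B) ∧ (B ∧ ((¬(¬B ∧ (((B ⊃ (¬A ∨ A)) ∨ B) ∨ B)) ∨ (B ∧ B)) ∨ ((A ∨ B) ⊃ (B ∧ B))))) = min(0.7, 0.7) = 0.7

0.70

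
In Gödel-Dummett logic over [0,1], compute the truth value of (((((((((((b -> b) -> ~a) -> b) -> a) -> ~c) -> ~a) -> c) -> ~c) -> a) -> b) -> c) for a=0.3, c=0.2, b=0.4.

(b -> b): 0.4 ≤ 0.4, so result = 1
~a: Gödel ¬ of 0.3 = 0 (operand ≠ 0)
((b -> b) -> ~a): 1 > 0, so result = 0
(((b -> b) -> ~a) -> b): 0 ≤ 0.4, so result = 1
((((b -> b) -> ~a) -> b) -> a): 1 > 0.3, so result = 0.3
~c: Gödel ¬ of 0.2 = 0 (operand ≠ 0)
(((((b -> b) -> ~a) -> b) -> a) -> ~c): 0.3 > 0, so result = 0
~a: Gödel ¬ of 0.3 = 0 (operand ≠ 0)
((((((b -> b) -> ~a) -> b) -> a) -> ~c) -> ~a): 0 ≤ 0, so result = 1
(((((((b -> b) -> ~a) -> b) -> a) -> ~c) -> ~a) -> c): 1 > 0.2, so result = 0.2
~c: Gödel ¬ of 0.2 = 0 (operand ≠ 0)
((((((((b -> b) -> ~a) -> b) -> a) -> ~c) -> ~a) -> c) -> ~c): 0.2 > 0, so result = 0
(((((((((b -> b) -> ~a) -> b) -> a) -> ~c) -> ~a) -> c) -> ~c) -> a): 0 ≤ 0.3, so result = 1
((((((((((b -> b) -> ~a) -> b) -> a) -> ~c) -> ~a) -> c) -> ~c) -> a) -> b): 1 > 0.4, so result = 0.4
(((((((((((b -> b) -> ~a) -> b) -> a) -> ~c) -> ~a) -> c) -> ~c) -> a) -> b) -> c): 0.4 > 0.2, so result = 0.2

0.20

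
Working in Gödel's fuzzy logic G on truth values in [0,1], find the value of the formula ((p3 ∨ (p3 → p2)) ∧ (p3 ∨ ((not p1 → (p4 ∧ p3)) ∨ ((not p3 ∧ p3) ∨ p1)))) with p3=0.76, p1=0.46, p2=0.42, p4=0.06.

(p3 → p2): 0.76 > 0.42, so result = 0.42
(p3 ∨ (p3 → p2)) = max(0.76, 0.42) = 0.76
not p1: Gödel ¬ of 0.46 = 0 (operand ≠ 0)
(p4 ∧ p3) = min(0.06, 0.76) = 0.06
(not p1 → (p4 ∧ p3)): 0 ≤ 0.06, so result = 1
not p3: Gödel ¬ of 0.76 = 0 (operand ≠ 0)
(not p3 ∧ p3) = min(0, 0.76) = 0
((not p3 ∧ p3) ∨ p1) = max(0, 0.46) = 0.46
((not p1 → (p4 ∧ p3)) ∨ ((not p3 ∧ p3) ∨ p1)) = max(1, 0.46) = 1
(p3 ∨ ((not p1 → (p4 ∧ p3)) ∨ ((not p3 ∧ p3) ∨ p1))) = max(0.76, 1) = 1
((p3 ∨ (p3 → p2)) ∧ (p3 ∨ ((not p1 → (p4 ∧ p3)) ∨ ((not p3 ∧ p3) ∨ p1)))) = min(0.76, 1) = 0.76

0.76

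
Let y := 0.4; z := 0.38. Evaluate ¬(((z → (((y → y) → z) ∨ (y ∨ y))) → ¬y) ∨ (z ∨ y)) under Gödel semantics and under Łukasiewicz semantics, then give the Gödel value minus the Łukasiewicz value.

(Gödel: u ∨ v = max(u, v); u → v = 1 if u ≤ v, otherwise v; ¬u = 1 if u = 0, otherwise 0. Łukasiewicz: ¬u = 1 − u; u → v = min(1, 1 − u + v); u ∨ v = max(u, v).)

Gödel evaluation:
  (y → y): 0.4 ≤ 0.4, so result = 1
  ((y → y) → z): 1 > 0.38, so result = 0.38
  (y ∨ y) = max(0.4, 0.4) = 0.4
  (((y → y) → z) ∨ (y ∨ y)) = max(0.38, 0.4) = 0.4
  (z → (((y → y) → z) ∨ (y ∨ y))): 0.38 ≤ 0.4, so result = 1
  ¬y: Gödel ¬ of 0.4 = 0 (operand ≠ 0)
  ((z → (((y → y) → z) ∨ (y ∨ y))) → ¬y): 1 > 0, so result = 0
  (z ∨ y) = max(0.38, 0.4) = 0.4
  (((z → (((y → y) → z) ∨ (y ∨ y))) → ¬y) ∨ (z ∨ y)) = max(0, 0.4) = 0.4
  ¬(((z → (((y → y) → z) ∨ (y ∨ y))) → ¬y) ∨ (z ∨ y)): Gödel ¬ of 0.4 = 0 (operand ≠ 0)
  Gödel value = 0
Łukasiewicz evaluation:
  (y → y): min(1, 1 − 0.4 + 0.4) = 1
  ((y → y) → z): min(1, 1 − 1 + 0.38) = 0.38
  (y ∨ y) = max(0.4, 0.4) = 0.4
  (((y → y) → z) ∨ (y ∨ y)) = max(0.38, 0.4) = 0.4
  (z → (((y → y) → z) ∨ (y ∨ y))): min(1, 1 − 0.38 + 0.4) = 1
  ¬y: Łukasiewicz ¬ gives 1 − 0.4 = 0.6
  ((z → (((y → y) → z) ∨ (y ∨ y))) → ¬y): min(1, 1 − 1 + 0.6) = 0.6
  (z ∨ y) = max(0.38, 0.4) = 0.4
  (((z → (((y → y) → z) ∨ (y ∨ y))) → ¬y) ∨ (z ∨ y)) = max(0.6, 0.4) = 0.6
  ¬(((z → (((y → y) → z) ∨ (y ∨ y))) → ¬y) ∨ (z ∨ y)): Łukasiewicz ¬ gives 1 − 0.6 = 0.4
  Łukasiewicz value = 0.4
Difference: 0 − 0.4 = -0.40

-0.40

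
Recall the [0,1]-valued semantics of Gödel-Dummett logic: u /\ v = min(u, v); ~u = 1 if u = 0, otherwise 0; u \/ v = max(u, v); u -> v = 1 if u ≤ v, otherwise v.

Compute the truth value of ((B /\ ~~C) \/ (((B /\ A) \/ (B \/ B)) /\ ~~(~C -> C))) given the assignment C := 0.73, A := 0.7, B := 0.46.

~C: Gödel ¬ of 0.73 = 0 (operand ≠ 0)
~~C: Gödel ¬ of 0 = 1 (operand is 0)
(B /\ ~~C) = min(0.46, 1) = 0.46
(B /\ A) = min(0.46, 0.7) = 0.46
(B \/ B) = max(0.46, 0.46) = 0.46
((B /\ A) \/ (B \/ B)) = max(0.46, 0.46) = 0.46
~C: Gödel ¬ of 0.73 = 0 (operand ≠ 0)
(~C -> C): 0 ≤ 0.73, so result = 1
~(~C -> C): Gödel ¬ of 1 = 0 (operand ≠ 0)
~~(~C -> C): Gödel ¬ of 0 = 1 (operand is 0)
(((B /\ A) \/ (B \/ B)) /\ ~~(~C -> C)) = min(0.46, 1) = 0.46
((B /\ ~~C) \/ (((B /\ A) \/ (B \/ B)) /\ ~~(~C -> C))) = max(0.46, 0.46) = 0.46

0.46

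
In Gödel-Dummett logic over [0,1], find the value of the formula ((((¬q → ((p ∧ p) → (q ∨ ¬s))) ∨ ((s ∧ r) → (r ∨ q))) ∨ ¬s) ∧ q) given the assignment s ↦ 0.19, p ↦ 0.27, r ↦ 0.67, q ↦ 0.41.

0.41

¬q: Gödel ¬ of 0.41 = 0 (operand ≠ 0)
(p ∧ p) = min(0.27, 0.27) = 0.27
¬s: Gödel ¬ of 0.19 = 0 (operand ≠ 0)
(q ∨ ¬s) = max(0.41, 0) = 0.41
((p ∧ p) → (q ∨ ¬s)): 0.27 ≤ 0.41, so result = 1
(¬q → ((p ∧ p) → (q ∨ ¬s))): 0 ≤ 1, so result = 1
(s ∧ r) = min(0.19, 0.67) = 0.19
(r ∨ q) = max(0.67, 0.41) = 0.67
((s ∧ r) → (r ∨ q)): 0.19 ≤ 0.67, so result = 1
((¬q → ((p ∧ p) → (q ∨ ¬s))) ∨ ((s ∧ r) → (r ∨ q))) = max(1, 1) = 1
¬s: Gödel ¬ of 0.19 = 0 (operand ≠ 0)
(((¬q → ((p ∧ p) → (q ∨ ¬s))) ∨ ((s ∧ r) → (r ∨ q))) ∨ ¬s) = max(1, 0) = 1
((((¬q → ((p ∧ p) → (q ∨ ¬s))) ∨ ((s ∧ r) → (r ∨ q))) ∨ ¬s) ∧ q) = min(1, 0.41) = 0.41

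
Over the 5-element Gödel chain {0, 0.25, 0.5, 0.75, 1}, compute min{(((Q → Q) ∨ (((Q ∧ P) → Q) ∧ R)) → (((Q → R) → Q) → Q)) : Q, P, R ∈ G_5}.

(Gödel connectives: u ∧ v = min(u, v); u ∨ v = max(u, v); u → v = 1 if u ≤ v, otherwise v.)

0.25

The minimum is attained at Q = 0.25, P = 0, R = 0:
  (Q → Q): 0.25 ≤ 0.25, so result = 1
  (Q ∧ P) = min(0.25, 0) = 0
  ((Q ∧ P) → Q): 0 ≤ 0.25, so result = 1
  (((Q ∧ P) → Q) ∧ R) = min(1, 0) = 0
  ((Q → Q) ∨ (((Q ∧ P) → Q) ∧ R)) = max(1, 0) = 1
  (Q → R): 0.25 > 0, so result = 0
  ((Q → R) → Q): 0 ≤ 0.25, so result = 1
  (((Q → R) → Q) → Q): 1 > 0.25, so result = 0.25
  (((Q → Q) ∨ (((Q ∧ P) → Q) ∧ R)) → (((Q → R) → Q) → Q)): 1 > 0.25, so result = 0.25
Checking all 125 assignments confirms none give a value below 0.25.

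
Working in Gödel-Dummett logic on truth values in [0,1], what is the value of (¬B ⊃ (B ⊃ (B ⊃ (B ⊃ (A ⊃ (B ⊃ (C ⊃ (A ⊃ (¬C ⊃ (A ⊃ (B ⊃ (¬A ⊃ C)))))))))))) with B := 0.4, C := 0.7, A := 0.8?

¬B: Gödel ¬ of 0.4 = 0 (operand ≠ 0)
¬C: Gödel ¬ of 0.7 = 0 (operand ≠ 0)
¬A: Gödel ¬ of 0.8 = 0 (operand ≠ 0)
(¬A ⊃ C): 0 ≤ 0.7, so result = 1
(B ⊃ (¬A ⊃ C)): 0.4 ≤ 1, so result = 1
(A ⊃ (B ⊃ (¬A ⊃ C))): 0.8 ≤ 1, so result = 1
(¬C ⊃ (A ⊃ (B ⊃ (¬A ⊃ C)))): 0 ≤ 1, so result = 1
(A ⊃ (¬C ⊃ (A ⊃ (B ⊃ (¬A ⊃ C))))): 0.8 ≤ 1, so result = 1
(C ⊃ (A ⊃ (¬C ⊃ (A ⊃ (B ⊃ (¬A ⊃ C)))))): 0.7 ≤ 1, so result = 1
(B ⊃ (C ⊃ (A ⊃ (¬C ⊃ (A ⊃ (B ⊃ (¬A ⊃ C))))))): 0.4 ≤ 1, so result = 1
(A ⊃ (B ⊃ (C ⊃ (A ⊃ (¬C ⊃ (A ⊃ (B ⊃ (¬A ⊃ C)))))))): 0.8 ≤ 1, so result = 1
(B ⊃ (A ⊃ (B ⊃ (C ⊃ (A ⊃ (¬C ⊃ (A ⊃ (B ⊃ (¬A ⊃ C))))))))): 0.4 ≤ 1, so result = 1
(B ⊃ (B ⊃ (A ⊃ (B ⊃ (C ⊃ (A ⊃ (¬C ⊃ (A ⊃ (B ⊃ (¬A ⊃ C)))))))))): 0.4 ≤ 1, so result = 1
(B ⊃ (B ⊃ (B ⊃ (A ⊃ (B ⊃ (C ⊃ (A ⊃ (¬C ⊃ (A ⊃ (B ⊃ (¬A ⊃ C))))))))))): 0.4 ≤ 1, so result = 1
(¬B ⊃ (B ⊃ (B ⊃ (B ⊃ (A ⊃ (B ⊃ (C ⊃ (A ⊃ (¬C ⊃ (A ⊃ (B ⊃ (¬A ⊃ C)))))))))))): 0 ≤ 1, so result = 1

1.00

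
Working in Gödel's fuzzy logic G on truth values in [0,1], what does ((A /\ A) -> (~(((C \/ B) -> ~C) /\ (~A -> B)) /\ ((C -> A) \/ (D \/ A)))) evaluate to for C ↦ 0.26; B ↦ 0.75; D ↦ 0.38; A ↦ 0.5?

1.00

(A /\ A) = min(0.5, 0.5) = 0.5
(C \/ B) = max(0.26, 0.75) = 0.75
~C: Gödel ¬ of 0.26 = 0 (operand ≠ 0)
((C \/ B) -> ~C): 0.75 > 0, so result = 0
~A: Gödel ¬ of 0.5 = 0 (operand ≠ 0)
(~A -> B): 0 ≤ 0.75, so result = 1
(((C \/ B) -> ~C) /\ (~A -> B)) = min(0, 1) = 0
~(((C \/ B) -> ~C) /\ (~A -> B)): Gödel ¬ of 0 = 1 (operand is 0)
(C -> A): 0.26 ≤ 0.5, so result = 1
(D \/ A) = max(0.38, 0.5) = 0.5
((C -> A) \/ (D \/ A)) = max(1, 0.5) = 1
(~(((C \/ B) -> ~C) /\ (~A -> B)) /\ ((C -> A) \/ (D \/ A))) = min(1, 1) = 1
((A /\ A) -> (~(((C \/ B) -> ~C) /\ (~A -> B)) /\ ((C -> A) \/ (D \/ A)))): 0.5 ≤ 1, so result = 1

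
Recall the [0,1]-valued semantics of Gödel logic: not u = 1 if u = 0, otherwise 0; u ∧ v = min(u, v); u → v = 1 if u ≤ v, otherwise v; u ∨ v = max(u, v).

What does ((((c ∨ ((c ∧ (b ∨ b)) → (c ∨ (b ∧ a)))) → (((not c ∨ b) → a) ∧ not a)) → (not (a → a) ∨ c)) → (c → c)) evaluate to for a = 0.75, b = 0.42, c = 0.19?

(b ∨ b) = max(0.42, 0.42) = 0.42
(c ∧ (b ∨ b)) = min(0.19, 0.42) = 0.19
(b ∧ a) = min(0.42, 0.75) = 0.42
(c ∨ (b ∧ a)) = max(0.19, 0.42) = 0.42
((c ∧ (b ∨ b)) → (c ∨ (b ∧ a))): 0.19 ≤ 0.42, so result = 1
(c ∨ ((c ∧ (b ∨ b)) → (c ∨ (b ∧ a)))) = max(0.19, 1) = 1
not c: Gödel ¬ of 0.19 = 0 (operand ≠ 0)
(not c ∨ b) = max(0, 0.42) = 0.42
((not c ∨ b) → a): 0.42 ≤ 0.75, so result = 1
not a: Gödel ¬ of 0.75 = 0 (operand ≠ 0)
(((not c ∨ b) → a) ∧ not a) = min(1, 0) = 0
((c ∨ ((c ∧ (b ∨ b)) → (c ∨ (b ∧ a)))) → (((not c ∨ b) → a) ∧ not a)): 1 > 0, so result = 0
(a → a): 0.75 ≤ 0.75, so result = 1
not (a → a): Gödel ¬ of 1 = 0 (operand ≠ 0)
(not (a → a) ∨ c) = max(0, 0.19) = 0.19
(((c ∨ ((c ∧ (b ∨ b)) → (c ∨ (b ∧ a)))) → (((not c ∨ b) → a) ∧ not a)) → (not (a → a) ∨ c)): 0 ≤ 0.19, so result = 1
(c → c): 0.19 ≤ 0.19, so result = 1
((((c ∨ ((c ∧ (b ∨ b)) → (c ∨ (b ∧ a)))) → (((not c ∨ b) → a) ∧ not a)) → (not (a → a) ∨ c)) → (c → c)): 1 ≤ 1, so result = 1

1.00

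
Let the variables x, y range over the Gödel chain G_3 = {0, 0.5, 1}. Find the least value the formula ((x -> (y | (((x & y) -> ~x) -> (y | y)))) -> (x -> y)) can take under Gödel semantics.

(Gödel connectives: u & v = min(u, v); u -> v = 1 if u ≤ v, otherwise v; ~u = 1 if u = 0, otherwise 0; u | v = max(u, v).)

0.50

The minimum is attained at x = 1, y = 0.5:
  (x & y) = min(1, 0.5) = 0.5
  ~x: Gödel ¬ of 1 = 0 (operand ≠ 0)
  ((x & y) -> ~x): 0.5 > 0, so result = 0
  (y | y) = max(0.5, 0.5) = 0.5
  (((x & y) -> ~x) -> (y | y)): 0 ≤ 0.5, so result = 1
  (y | (((x & y) -> ~x) -> (y | y))) = max(0.5, 1) = 1
  (x -> (y | (((x & y) -> ~x) -> (y | y)))): 1 ≤ 1, so result = 1
  (x -> y): 1 > 0.5, so result = 0.5
  ((x -> (y | (((x & y) -> ~x) -> (y | y)))) -> (x -> y)): 1 > 0.5, so result = 0.5
Checking all 9 assignments confirms none give a value below 0.50.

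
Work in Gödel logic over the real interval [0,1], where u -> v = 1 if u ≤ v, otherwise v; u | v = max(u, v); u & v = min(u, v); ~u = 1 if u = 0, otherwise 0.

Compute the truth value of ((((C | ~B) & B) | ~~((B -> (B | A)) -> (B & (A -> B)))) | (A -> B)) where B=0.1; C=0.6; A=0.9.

1.00

~B: Gödel ¬ of 0.1 = 0 (operand ≠ 0)
(C | ~B) = max(0.6, 0) = 0.6
((C | ~B) & B) = min(0.6, 0.1) = 0.1
(B | A) = max(0.1, 0.9) = 0.9
(B -> (B | A)): 0.1 ≤ 0.9, so result = 1
(A -> B): 0.9 > 0.1, so result = 0.1
(B & (A -> B)) = min(0.1, 0.1) = 0.1
((B -> (B | A)) -> (B & (A -> B))): 1 > 0.1, so result = 0.1
~((B -> (B | A)) -> (B & (A -> B))): Gödel ¬ of 0.1 = 0 (operand ≠ 0)
~~((B -> (B | A)) -> (B & (A -> B))): Gödel ¬ of 0 = 1 (operand is 0)
(((C | ~B) & B) | ~~((B -> (B | A)) -> (B & (A -> B)))) = max(0.1, 1) = 1
(A -> B): 0.9 > 0.1, so result = 0.1
((((C | ~B) & B) | ~~((B -> (B | A)) -> (B & (A -> B)))) | (A -> B)) = max(1, 0.1) = 1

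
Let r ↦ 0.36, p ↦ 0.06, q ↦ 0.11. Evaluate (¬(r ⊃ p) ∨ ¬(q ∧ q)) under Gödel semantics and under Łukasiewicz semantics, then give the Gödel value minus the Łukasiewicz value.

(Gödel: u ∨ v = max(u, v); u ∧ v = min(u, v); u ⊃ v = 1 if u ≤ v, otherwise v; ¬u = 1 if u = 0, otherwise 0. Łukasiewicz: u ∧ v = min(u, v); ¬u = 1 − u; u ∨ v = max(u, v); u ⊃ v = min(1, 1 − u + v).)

-0.89

Gödel evaluation:
  (r ⊃ p): 0.36 > 0.06, so result = 0.06
  ¬(r ⊃ p): Gödel ¬ of 0.06 = 0 (operand ≠ 0)
  (q ∧ q) = min(0.11, 0.11) = 0.11
  ¬(q ∧ q): Gödel ¬ of 0.11 = 0 (operand ≠ 0)
  (¬(r ⊃ p) ∨ ¬(q ∧ q)) = max(0, 0) = 0
  Gödel value = 0
Łukasiewicz evaluation:
  (r ⊃ p): min(1, 1 − 0.36 + 0.06) = 0.7
  ¬(r ⊃ p): Łukasiewicz ¬ gives 1 − 0.7 = 0.3
  (q ∧ q) = min(0.11, 0.11) = 0.11
  ¬(q ∧ q): Łukasiewicz ¬ gives 1 − 0.11 = 0.89
  (¬(r ⊃ p) ∨ ¬(q ∧ q)) = max(0.3, 0.89) = 0.89
  Łukasiewicz value = 0.89
Difference: 0 − 0.89 = -0.89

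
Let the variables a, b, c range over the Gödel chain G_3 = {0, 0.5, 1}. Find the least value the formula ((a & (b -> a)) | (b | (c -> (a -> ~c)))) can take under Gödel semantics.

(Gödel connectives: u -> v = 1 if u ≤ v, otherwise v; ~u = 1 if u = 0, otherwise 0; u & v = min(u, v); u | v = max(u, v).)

The minimum is attained at a = 0.5, b = 0, c = 0.5:
  (b -> a): 0 ≤ 0.5, so result = 1
  (a & (b -> a)) = min(0.5, 1) = 0.5
  ~c: Gödel ¬ of 0.5 = 0 (operand ≠ 0)
  (a -> ~c): 0.5 > 0, so result = 0
  (c -> (a -> ~c)): 0.5 > 0, so result = 0
  (b | (c -> (a -> ~c))) = max(0, 0) = 0
  ((a & (b -> a)) | (b | (c -> (a -> ~c)))) = max(0.5, 0) = 0.5
Checking all 27 assignments confirms none give a value below 0.50.

0.50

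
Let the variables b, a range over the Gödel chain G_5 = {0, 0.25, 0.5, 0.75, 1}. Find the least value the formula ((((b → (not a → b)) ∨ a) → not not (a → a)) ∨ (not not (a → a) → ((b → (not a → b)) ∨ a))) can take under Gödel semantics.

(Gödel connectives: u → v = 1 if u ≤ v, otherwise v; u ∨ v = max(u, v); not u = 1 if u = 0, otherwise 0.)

Every assignment gives 1. For instance at b = 0, a = 0:
  not a: Gödel ¬ of 0 = 1 (operand is 0)
  (not a → b): 1 > 0, so result = 0
  (b → (not a → b)): 0 ≤ 0, so result = 1
  ((b → (not a → b)) ∨ a) = max(1, 0) = 1
  (a → a): 0 ≤ 0, so result = 1
  not (a → a): Gödel ¬ of 1 = 0 (operand ≠ 0)
  not not (a → a): Gödel ¬ of 0 = 1 (operand is 0)
  (((b → (not a → b)) ∨ a) → not not (a → a)): 1 ≤ 1, so result = 1
  (a → a): 0 ≤ 0, so result = 1
  not (a → a): Gödel ¬ of 1 = 0 (operand ≠ 0)
  not not (a → a): Gödel ¬ of 0 = 1 (operand is 0)
  not a: Gödel ¬ of 0 = 1 (operand is 0)
  (not a → b): 1 > 0, so result = 0
  (b → (not a → b)): 0 ≤ 0, so result = 1
  ((b → (not a → b)) ∨ a) = max(1, 0) = 1
  (not not (a → a) → ((b → (not a → b)) ∨ a)): 1 ≤ 1, so result = 1
  ((((b → (not a → b)) ∨ a) → not not (a → a)) ∨ (not not (a → a) → ((b → (not a → b)) ∨ a))) = max(1, 1) = 1
All 25 assignments give value 1 — the formula is a G_5-tautology.

1.00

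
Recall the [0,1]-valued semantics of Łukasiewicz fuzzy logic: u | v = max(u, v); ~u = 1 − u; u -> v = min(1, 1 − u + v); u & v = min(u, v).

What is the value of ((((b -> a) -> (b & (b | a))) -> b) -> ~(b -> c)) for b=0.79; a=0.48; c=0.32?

(b -> a): min(1, 1 − 0.79 + 0.48) = 0.69
(b | a) = max(0.79, 0.48) = 0.79
(b & (b | a)) = min(0.79, 0.79) = 0.79
((b -> a) -> (b & (b | a))): min(1, 1 − 0.69 + 0.79) = 1
(((b -> a) -> (b & (b | a))) -> b): min(1, 1 − 1 + 0.79) = 0.79
(b -> c): min(1, 1 − 0.79 + 0.32) = 0.53
~(b -> c): Łukasiewicz ¬ gives 1 − 0.53 = 0.47
((((b -> a) -> (b & (b | a))) -> b) -> ~(b -> c)): min(1, 1 − 0.79 + 0.47) = 0.68

0.68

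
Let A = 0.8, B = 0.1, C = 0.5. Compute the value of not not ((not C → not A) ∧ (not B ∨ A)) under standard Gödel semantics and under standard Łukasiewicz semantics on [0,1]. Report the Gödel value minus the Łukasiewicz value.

0.30

Gödel evaluation:
  not C: Gödel ¬ of 0.5 = 0 (operand ≠ 0)
  not A: Gödel ¬ of 0.8 = 0 (operand ≠ 0)
  (not C → not A): 0 ≤ 0, so result = 1
  not B: Gödel ¬ of 0.1 = 0 (operand ≠ 0)
  (not B ∨ A) = max(0, 0.8) = 0.8
  ((not C → not A) ∧ (not B ∨ A)) = min(1, 0.8) = 0.8
  not ((not C → not A) ∧ (not B ∨ A)): Gödel ¬ of 0.8 = 0 (operand ≠ 0)
  not not ((not C → not A) ∧ (not B ∨ A)): Gödel ¬ of 0 = 1 (operand is 0)
  Gödel value = 1
Łukasiewicz evaluation:
  not C: Łukasiewicz ¬ gives 1 − 0.5 = 0.5
  not A: Łukasiewicz ¬ gives 1 − 0.8 = 0.2
  (not C → not A): min(1, 1 − 0.5 + 0.2) = 0.7
  not B: Łukasiewicz ¬ gives 1 − 0.1 = 0.9
  (not B ∨ A) = max(0.9, 0.8) = 0.9
  ((not C → not A) ∧ (not B ∨ A)) = min(0.7, 0.9) = 0.7
  not ((not C → not A) ∧ (not B ∨ A)): Łukasiewicz ¬ gives 1 − 0.7 = 0.3
  not not ((not C → not A) ∧ (not B ∨ A)): Łukasiewicz ¬ gives 1 − 0.3 = 0.7
  Łukasiewicz value = 0.7
Difference: 1 − 0.7 = 0.30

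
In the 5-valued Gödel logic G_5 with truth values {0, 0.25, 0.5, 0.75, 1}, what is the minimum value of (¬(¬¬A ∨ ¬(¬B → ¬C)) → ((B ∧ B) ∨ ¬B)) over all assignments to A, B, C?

0.25

The minimum is attained at A = 0, B = 0.25, C = 0:
  ¬A: Gödel ¬ of 0 = 1 (operand is 0)
  ¬¬A: Gödel ¬ of 1 = 0 (operand ≠ 0)
  ¬B: Gödel ¬ of 0.25 = 0 (operand ≠ 0)
  ¬C: Gödel ¬ of 0 = 1 (operand is 0)
  (¬B → ¬C): 0 ≤ 1, so result = 1
  ¬(¬B → ¬C): Gödel ¬ of 1 = 0 (operand ≠ 0)
  (¬¬A ∨ ¬(¬B → ¬C)) = max(0, 0) = 0
  ¬(¬¬A ∨ ¬(¬B → ¬C)): Gödel ¬ of 0 = 1 (operand is 0)
  (B ∧ B) = min(0.25, 0.25) = 0.25
  ¬B: Gödel ¬ of 0.25 = 0 (operand ≠ 0)
  ((B ∧ B) ∨ ¬B) = max(0.25, 0) = 0.25
  (¬(¬¬A ∨ ¬(¬B → ¬C)) → ((B ∧ B) ∨ ¬B)): 1 > 0.25, so result = 0.25
Checking all 125 assignments confirms none give a value below 0.25.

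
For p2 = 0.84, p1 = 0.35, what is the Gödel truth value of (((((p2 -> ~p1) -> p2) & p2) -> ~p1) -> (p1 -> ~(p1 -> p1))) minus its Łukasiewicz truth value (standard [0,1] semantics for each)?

0.16

Gödel evaluation:
  ~p1: Gödel ¬ of 0.35 = 0 (operand ≠ 0)
  (p2 -> ~p1): 0.84 > 0, so result = 0
  ((p2 -> ~p1) -> p2): 0 ≤ 0.84, so result = 1
  (((p2 -> ~p1) -> p2) & p2) = min(1, 0.84) = 0.84
  ~p1: Gödel ¬ of 0.35 = 0 (operand ≠ 0)
  ((((p2 -> ~p1) -> p2) & p2) -> ~p1): 0.84 > 0, so result = 0
  (p1 -> p1): 0.35 ≤ 0.35, so result = 1
  ~(p1 -> p1): Gödel ¬ of 1 = 0 (operand ≠ 0)
  (p1 -> ~(p1 -> p1)): 0.35 > 0, so result = 0
  (((((p2 -> ~p1) -> p2) & p2) -> ~p1) -> (p1 -> ~(p1 -> p1))): 0 ≤ 0, so result = 1
  Gödel value = 1
Łukasiewicz evaluation:
  ~p1: Łukasiewicz ¬ gives 1 − 0.35 = 0.65
  (p2 -> ~p1): min(1, 1 − 0.84 + 0.65) = 0.81
  ((p2 -> ~p1) -> p2): min(1, 1 − 0.81 + 0.84) = 1
  (((p2 -> ~p1) -> p2) & p2) = min(1, 0.84) = 0.84
  ~p1: Łukasiewicz ¬ gives 1 − 0.35 = 0.65
  ((((p2 -> ~p1) -> p2) & p2) -> ~p1): min(1, 1 − 0.84 + 0.65) = 0.81
  (p1 -> p1): min(1, 1 − 0.35 + 0.35) = 1
  ~(p1 -> p1): Łukasiewicz ¬ gives 1 − 1 = 0
  (p1 -> ~(p1 -> p1)): min(1, 1 − 0.35 + 0) = 0.65
  (((((p2 -> ~p1) -> p2) & p2) -> ~p1) -> (p1 -> ~(p1 -> p1))): min(1, 1 − 0.81 + 0.65) = 0.84
  Łukasiewicz value = 0.84
Difference: 1 − 0.84 = 0.16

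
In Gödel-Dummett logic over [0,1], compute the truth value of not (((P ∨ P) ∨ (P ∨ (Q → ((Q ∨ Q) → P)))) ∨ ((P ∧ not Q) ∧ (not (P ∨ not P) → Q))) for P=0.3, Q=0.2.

0.00

(P ∨ P) = max(0.3, 0.3) = 0.3
(Q ∨ Q) = max(0.2, 0.2) = 0.2
((Q ∨ Q) → P): 0.2 ≤ 0.3, so result = 1
(Q → ((Q ∨ Q) → P)): 0.2 ≤ 1, so result = 1
(P ∨ (Q → ((Q ∨ Q) → P))) = max(0.3, 1) = 1
((P ∨ P) ∨ (P ∨ (Q → ((Q ∨ Q) → P)))) = max(0.3, 1) = 1
not Q: Gödel ¬ of 0.2 = 0 (operand ≠ 0)
(P ∧ not Q) = min(0.3, 0) = 0
not P: Gödel ¬ of 0.3 = 0 (operand ≠ 0)
(P ∨ not P) = max(0.3, 0) = 0.3
not (P ∨ not P): Gödel ¬ of 0.3 = 0 (operand ≠ 0)
(not (P ∨ not P) → Q): 0 ≤ 0.2, so result = 1
((P ∧ not Q) ∧ (not (P ∨ not P) → Q)) = min(0, 1) = 0
(((P ∨ P) ∨ (P ∨ (Q → ((Q ∨ Q) → P)))) ∨ ((P ∧ not Q) ∧ (not (P ∨ not P) → Q))) = max(1, 0) = 1
not (((P ∨ P) ∨ (P ∨ (Q → ((Q ∨ Q) → P)))) ∨ ((P ∧ not Q) ∧ (not (P ∨ not P) → Q))): Gödel ¬ of 1 = 0 (operand ≠ 0)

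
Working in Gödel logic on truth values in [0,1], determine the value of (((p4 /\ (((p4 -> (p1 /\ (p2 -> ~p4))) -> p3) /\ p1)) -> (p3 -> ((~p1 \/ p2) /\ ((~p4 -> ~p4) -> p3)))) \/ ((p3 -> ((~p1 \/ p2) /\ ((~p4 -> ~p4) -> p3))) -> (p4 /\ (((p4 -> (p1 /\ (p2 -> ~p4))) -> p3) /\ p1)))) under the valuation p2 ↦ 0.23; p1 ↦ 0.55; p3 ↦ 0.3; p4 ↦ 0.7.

~p4: Gödel ¬ of 0.7 = 0 (operand ≠ 0)
(p2 -> ~p4): 0.23 > 0, so result = 0
(p1 /\ (p2 -> ~p4)) = min(0.55, 0) = 0
(p4 -> (p1 /\ (p2 -> ~p4))): 0.7 > 0, so result = 0
((p4 -> (p1 /\ (p2 -> ~p4))) -> p3): 0 ≤ 0.3, so result = 1
(((p4 -> (p1 /\ (p2 -> ~p4))) -> p3) /\ p1) = min(1, 0.55) = 0.55
(p4 /\ (((p4 -> (p1 /\ (p2 -> ~p4))) -> p3) /\ p1)) = min(0.7, 0.55) = 0.55
~p1: Gödel ¬ of 0.55 = 0 (operand ≠ 0)
(~p1 \/ p2) = max(0, 0.23) = 0.23
~p4: Gödel ¬ of 0.7 = 0 (operand ≠ 0)
~p4: Gödel ¬ of 0.7 = 0 (operand ≠ 0)
(~p4 -> ~p4): 0 ≤ 0, so result = 1
((~p4 -> ~p4) -> p3): 1 > 0.3, so result = 0.3
((~p1 \/ p2) /\ ((~p4 -> ~p4) -> p3)) = min(0.23, 0.3) = 0.23
(p3 -> ((~p1 \/ p2) /\ ((~p4 -> ~p4) -> p3))): 0.3 > 0.23, so result = 0.23
((p4 /\ (((p4 -> (p1 /\ (p2 -> ~p4))) -> p3) /\ p1)) -> (p3 -> ((~p1 \/ p2) /\ ((~p4 -> ~p4) -> p3)))): 0.55 > 0.23, so result = 0.23
~p1: Gödel ¬ of 0.55 = 0 (operand ≠ 0)
(~p1 \/ p2) = max(0, 0.23) = 0.23
~p4: Gödel ¬ of 0.7 = 0 (operand ≠ 0)
~p4: Gödel ¬ of 0.7 = 0 (operand ≠ 0)
(~p4 -> ~p4): 0 ≤ 0, so result = 1
((~p4 -> ~p4) -> p3): 1 > 0.3, so result = 0.3
((~p1 \/ p2) /\ ((~p4 -> ~p4) -> p3)) = min(0.23, 0.3) = 0.23
(p3 -> ((~p1 \/ p2) /\ ((~p4 -> ~p4) -> p3))): 0.3 > 0.23, so result = 0.23
~p4: Gödel ¬ of 0.7 = 0 (operand ≠ 0)
(p2 -> ~p4): 0.23 > 0, so result = 0
(p1 /\ (p2 -> ~p4)) = min(0.55, 0) = 0
(p4 -> (p1 /\ (p2 -> ~p4))): 0.7 > 0, so result = 0
((p4 -> (p1 /\ (p2 -> ~p4))) -> p3): 0 ≤ 0.3, so result = 1
(((p4 -> (p1 /\ (p2 -> ~p4))) -> p3) /\ p1) = min(1, 0.55) = 0.55
(p4 /\ (((p4 -> (p1 /\ (p2 -> ~p4))) -> p3) /\ p1)) = min(0.7, 0.55) = 0.55
((p3 -> ((~p1 \/ p2) /\ ((~p4 -> ~p4) -> p3))) -> (p4 /\ (((p4 -> (p1 /\ (p2 -> ~p4))) -> p3) /\ p1))): 0.23 ≤ 0.55, so result = 1
(((p4 /\ (((p4 -> (p1 /\ (p2 -> ~p4))) -> p3) /\ p1)) -> (p3 -> ((~p1 \/ p2) /\ ((~p4 -> ~p4) -> p3)))) \/ ((p3 -> ((~p1 \/ p2) /\ ((~p4 -> ~p4) -> p3))) -> (p4 /\ (((p4 -> (p1 /\ (p2 -> ~p4))) -> p3) /\ p1)))) = max(0.23, 1) = 1

1.00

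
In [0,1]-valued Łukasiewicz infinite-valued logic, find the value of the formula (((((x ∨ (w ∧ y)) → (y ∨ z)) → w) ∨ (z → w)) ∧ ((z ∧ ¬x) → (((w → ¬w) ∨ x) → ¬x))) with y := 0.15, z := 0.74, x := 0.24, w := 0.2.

0.46

(w ∧ y) = min(0.2, 0.15) = 0.15
(x ∨ (w ∧ y)) = max(0.24, 0.15) = 0.24
(y ∨ z) = max(0.15, 0.74) = 0.74
((x ∨ (w ∧ y)) → (y ∨ z)): min(1, 1 − 0.24 + 0.74) = 1
(((x ∨ (w ∧ y)) → (y ∨ z)) → w): min(1, 1 − 1 + 0.2) = 0.2
(z → w): min(1, 1 − 0.74 + 0.2) = 0.46
((((x ∨ (w ∧ y)) → (y ∨ z)) → w) ∨ (z → w)) = max(0.2, 0.46) = 0.46
¬x: Łukasiewicz ¬ gives 1 − 0.24 = 0.76
(z ∧ ¬x) = min(0.74, 0.76) = 0.74
¬w: Łukasiewicz ¬ gives 1 − 0.2 = 0.8
(w → ¬w): min(1, 1 − 0.2 + 0.8) = 1
((w → ¬w) ∨ x) = max(1, 0.24) = 1
¬x: Łukasiewicz ¬ gives 1 − 0.24 = 0.76
(((w → ¬w) ∨ x) → ¬x): min(1, 1 − 1 + 0.76) = 0.76
((z ∧ ¬x) → (((w → ¬w) ∨ x) → ¬x)): min(1, 1 − 0.74 + 0.76) = 1
(((((x ∨ (w ∧ y)) → (y ∨ z)) → w) ∨ (z → w)) ∧ ((z ∧ ¬x) → (((w → ¬w) ∨ x) → ¬x))) = min(0.46, 1) = 0.46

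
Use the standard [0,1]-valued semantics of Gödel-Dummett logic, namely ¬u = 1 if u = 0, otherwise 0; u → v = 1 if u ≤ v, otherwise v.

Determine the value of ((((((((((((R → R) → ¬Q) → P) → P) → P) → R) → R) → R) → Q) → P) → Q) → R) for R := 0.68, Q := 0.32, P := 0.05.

0.68

(R → R): 0.68 ≤ 0.68, so result = 1
¬Q: Gödel ¬ of 0.32 = 0 (operand ≠ 0)
((R → R) → ¬Q): 1 > 0, so result = 0
(((R → R) → ¬Q) → P): 0 ≤ 0.05, so result = 1
((((R → R) → ¬Q) → P) → P): 1 > 0.05, so result = 0.05
(((((R → R) → ¬Q) → P) → P) → P): 0.05 ≤ 0.05, so result = 1
((((((R → R) → ¬Q) → P) → P) → P) → R): 1 > 0.68, so result = 0.68
(((((((R → R) → ¬Q) → P) → P) → P) → R) → R): 0.68 ≤ 0.68, so result = 1
((((((((R → R) → ¬Q) → P) → P) → P) → R) → R) → R): 1 > 0.68, so result = 0.68
(((((((((R → R) → ¬Q) → P) → P) → P) → R) → R) → R) → Q): 0.68 > 0.32, so result = 0.32
((((((((((R → R) → ¬Q) → P) → P) → P) → R) → R) → R) → Q) → P): 0.32 > 0.05, so result = 0.05
(((((((((((R → R) → ¬Q) → P) → P) → P) → R) → R) → R) → Q) → P) → Q): 0.05 ≤ 0.32, so result = 1
((((((((((((R → R) → ¬Q) → P) → P) → P) → R) → R) → R) → Q) → P) → Q) → R): 1 > 0.68, so result = 0.68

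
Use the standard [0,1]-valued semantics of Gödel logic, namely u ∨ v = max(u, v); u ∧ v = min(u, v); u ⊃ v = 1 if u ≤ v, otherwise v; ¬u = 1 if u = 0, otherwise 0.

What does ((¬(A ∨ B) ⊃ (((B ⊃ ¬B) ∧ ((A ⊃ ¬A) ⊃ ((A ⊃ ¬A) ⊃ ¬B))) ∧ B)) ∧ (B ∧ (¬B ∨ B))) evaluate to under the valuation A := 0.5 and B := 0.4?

(A ∨ B) = max(0.5, 0.4) = 0.5
¬(A ∨ B): Gödel ¬ of 0.5 = 0 (operand ≠ 0)
¬B: Gödel ¬ of 0.4 = 0 (operand ≠ 0)
(B ⊃ ¬B): 0.4 > 0, so result = 0
¬A: Gödel ¬ of 0.5 = 0 (operand ≠ 0)
(A ⊃ ¬A): 0.5 > 0, so result = 0
¬A: Gödel ¬ of 0.5 = 0 (operand ≠ 0)
(A ⊃ ¬A): 0.5 > 0, so result = 0
¬B: Gödel ¬ of 0.4 = 0 (operand ≠ 0)
((A ⊃ ¬A) ⊃ ¬B): 0 ≤ 0, so result = 1
((A ⊃ ¬A) ⊃ ((A ⊃ ¬A) ⊃ ¬B)): 0 ≤ 1, so result = 1
((B ⊃ ¬B) ∧ ((A ⊃ ¬A) ⊃ ((A ⊃ ¬A) ⊃ ¬B))) = min(0, 1) = 0
(((B ⊃ ¬B) ∧ ((A ⊃ ¬A) ⊃ ((A ⊃ ¬A) ⊃ ¬B))) ∧ B) = min(0, 0.4) = 0
(¬(A ∨ B) ⊃ (((B ⊃ ¬B) ∧ ((A ⊃ ¬A) ⊃ ((A ⊃ ¬A) ⊃ ¬B))) ∧ B)): 0 ≤ 0, so result = 1
¬B: Gödel ¬ of 0.4 = 0 (operand ≠ 0)
(¬B ∨ B) = max(0, 0.4) = 0.4
(B ∧ (¬B ∨ B)) = min(0.4, 0.4) = 0.4
((¬(A ∨ B) ⊃ (((B ⊃ ¬B) ∧ ((A ⊃ ¬A) ⊃ ((A ⊃ ¬A) ⊃ ¬B))) ∧ B)) ∧ (B ∧ (¬B ∨ B))) = min(1, 0.4) = 0.4

0.40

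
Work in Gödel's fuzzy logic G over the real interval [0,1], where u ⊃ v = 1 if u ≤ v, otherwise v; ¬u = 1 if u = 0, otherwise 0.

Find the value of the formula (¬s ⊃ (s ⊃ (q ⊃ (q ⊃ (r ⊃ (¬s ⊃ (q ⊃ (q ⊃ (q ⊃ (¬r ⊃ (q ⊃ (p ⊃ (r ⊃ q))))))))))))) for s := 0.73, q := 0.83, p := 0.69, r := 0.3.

¬s: Gödel ¬ of 0.73 = 0 (operand ≠ 0)
¬s: Gödel ¬ of 0.73 = 0 (operand ≠ 0)
¬r: Gödel ¬ of 0.3 = 0 (operand ≠ 0)
(r ⊃ q): 0.3 ≤ 0.83, so result = 1
(p ⊃ (r ⊃ q)): 0.69 ≤ 1, so result = 1
(q ⊃ (p ⊃ (r ⊃ q))): 0.83 ≤ 1, so result = 1
(¬r ⊃ (q ⊃ (p ⊃ (r ⊃ q)))): 0 ≤ 1, so result = 1
(q ⊃ (¬r ⊃ (q ⊃ (p ⊃ (r ⊃ q))))): 0.83 ≤ 1, so result = 1
(q ⊃ (q ⊃ (¬r ⊃ (q ⊃ (p ⊃ (r ⊃ q)))))): 0.83 ≤ 1, so result = 1
(q ⊃ (q ⊃ (q ⊃ (¬r ⊃ (q ⊃ (p ⊃ (r ⊃ q))))))): 0.83 ≤ 1, so result = 1
(¬s ⊃ (q ⊃ (q ⊃ (q ⊃ (¬r ⊃ (q ⊃ (p ⊃ (r ⊃ q)))))))): 0 ≤ 1, so result = 1
(r ⊃ (¬s ⊃ (q ⊃ (q ⊃ (q ⊃ (¬r ⊃ (q ⊃ (p ⊃ (r ⊃ q))))))))): 0.3 ≤ 1, so result = 1
(q ⊃ (r ⊃ (¬s ⊃ (q ⊃ (q ⊃ (q ⊃ (¬r ⊃ (q ⊃ (p ⊃ (r ⊃ q)))))))))): 0.83 ≤ 1, so result = 1
(q ⊃ (q ⊃ (r ⊃ (¬s ⊃ (q ⊃ (q ⊃ (q ⊃ (¬r ⊃ (q ⊃ (p ⊃ (r ⊃ q))))))))))): 0.83 ≤ 1, so result = 1
(s ⊃ (q ⊃ (q ⊃ (r ⊃ (¬s ⊃ (q ⊃ (q ⊃ (q ⊃ (¬r ⊃ (q ⊃ (p ⊃ (r ⊃ q)))))))))))): 0.73 ≤ 1, so result = 1
(¬s ⊃ (s ⊃ (q ⊃ (q ⊃ (r ⊃ (¬s ⊃ (q ⊃ (q ⊃ (q ⊃ (¬r ⊃ (q ⊃ (p ⊃ (r ⊃ q))))))))))))): 0 ≤ 1, so result = 1

1.00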